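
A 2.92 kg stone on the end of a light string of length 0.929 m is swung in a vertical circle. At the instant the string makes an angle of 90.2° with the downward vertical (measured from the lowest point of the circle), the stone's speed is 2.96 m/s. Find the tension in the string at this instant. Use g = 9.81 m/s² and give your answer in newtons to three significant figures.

Take the radial direction toward the centre of the circle as positive. The component of the weight along the string toward the centre is −mg cos φ (φ measured from the bottom), so Newton's second law along the string gives T − mg cos φ = m v²/r.
cos 90.2° = -0.003491, so T = m(v²/r + g cos φ) = 2.92 × ((2.96)²/0.929 + 9.81 × -0.003491) = 2.92 × (9.431 + (-0.03424)) = 2.92 × 9.397 = 27.44 N.

27.4 N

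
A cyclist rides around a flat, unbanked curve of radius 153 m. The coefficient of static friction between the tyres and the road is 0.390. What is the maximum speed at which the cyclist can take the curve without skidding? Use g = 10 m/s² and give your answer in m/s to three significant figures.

24.4 m/s

Friction provides the centripetal force on a flat curve. At maximum speed it is at its limiting value: μ_s m g = m v²/r.
Mass cancels: v_max = √(μ_s g r) = √(0.390 × 10.0 × 153) = √596.7 = 24.43 m/s.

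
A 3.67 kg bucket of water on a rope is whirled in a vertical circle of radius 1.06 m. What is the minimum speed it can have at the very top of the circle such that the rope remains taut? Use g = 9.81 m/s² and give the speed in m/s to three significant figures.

At the top, both weight mg and T point toward the centre: T + mg = mv²/r.
At minimum speed T → 0, so mg = mv_min²/r ⇒ v_min = √(g r) = √(9.81 × 1.06) = 3.225 m/s.

3.22 m/s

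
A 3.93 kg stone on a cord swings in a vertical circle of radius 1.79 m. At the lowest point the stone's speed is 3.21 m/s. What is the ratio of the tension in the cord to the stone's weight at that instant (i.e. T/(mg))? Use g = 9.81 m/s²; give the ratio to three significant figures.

1.59

At the bottom, T − mg = mv²/r, so T = m(v²/r + g) and T/(mg) = v²/(rg) + 1 = (3.21)²/(1.79 × 9.81) + 1 = 0.5868 + 1 = 1.587.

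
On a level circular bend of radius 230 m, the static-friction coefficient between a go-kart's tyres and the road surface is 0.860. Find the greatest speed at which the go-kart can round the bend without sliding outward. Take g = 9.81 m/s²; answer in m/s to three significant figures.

44.1 m/s

The only inward force on a level bend is static friction, so at the limit f_s = μ_s N = μ_s m g = m v²/r.
Mass cancels: v_max = √(μ_s g r) = √(0.860 × 9.81 × 230) = √1940 = 44.05 m/s.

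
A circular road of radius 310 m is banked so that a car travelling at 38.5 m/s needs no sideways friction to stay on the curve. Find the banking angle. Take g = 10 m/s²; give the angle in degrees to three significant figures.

25.6°

With no friction, the horizontal component of the normal force provides the centripetal force: N sinθ = mv²/r, while N cosθ = mg vertically.
Dividing: tanθ = v²/(r g) = (38.5)²/(310 × 10.0) = 1482/3100 = 0.4781.
θ = arctan(0.4781) = 25.55°.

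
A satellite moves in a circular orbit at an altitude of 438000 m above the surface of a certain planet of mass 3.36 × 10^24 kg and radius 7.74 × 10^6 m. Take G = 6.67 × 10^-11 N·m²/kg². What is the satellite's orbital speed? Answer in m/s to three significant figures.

Orbital radius r = R + h = 7.74 × 10^6 + 438000 = 8.178 × 10^6 m.
Gravity supplies the centripetal force: G M m / r² = m v² / r, so v = √(GM/r).
v = √(6.67 × 10^-11 × 3.36 × 10^24 / 8.178 × 10^6) = √(2.740 × 10^7) = 5235 m/s.

5230 m/s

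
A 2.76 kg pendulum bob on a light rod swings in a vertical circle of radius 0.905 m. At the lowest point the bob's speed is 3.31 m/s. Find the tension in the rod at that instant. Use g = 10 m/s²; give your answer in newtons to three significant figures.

61.0 N

At the lowest point, T points up (toward the centre) and the weight mg points down (away from the centre), so the net inward force is T − mg = mv²/r.
T = m(v²/r + g) = 2.76 × ((3.31)²/0.905 + 10.0) = 2.76 × (12.11 + 10.0) = 2.76 × 22.11 = 61.01 N.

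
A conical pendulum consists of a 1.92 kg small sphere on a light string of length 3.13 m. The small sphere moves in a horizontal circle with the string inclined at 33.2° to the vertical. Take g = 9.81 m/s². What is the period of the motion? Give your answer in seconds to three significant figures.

r = L sinθ = 1.714 m. From T sinθ = mω²r and T cosθ = mg: tanθ = ω²r/g, so ω² = g tanθ / r = g/(L cosθ).
ω = √(g/(L cosθ)) = √(9.81/(3.13 × 0.8368)) = √3.746 = 1.935 rad/s.
Period = 2π/ω = 3.247 s.

3.25 s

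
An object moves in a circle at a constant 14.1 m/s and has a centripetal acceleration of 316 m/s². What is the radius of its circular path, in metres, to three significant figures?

0.629 m

a_c = v²/r ⇒ r = v²/a_c = (14.1)²/316 = 198.8/316 = 0.6291 m.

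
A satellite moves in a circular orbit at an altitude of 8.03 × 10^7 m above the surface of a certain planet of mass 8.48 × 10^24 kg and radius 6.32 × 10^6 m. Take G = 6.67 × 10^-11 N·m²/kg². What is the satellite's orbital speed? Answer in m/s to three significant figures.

2560 m/s

Orbital radius r = R + h = 6.32 × 10^6 + 8.03 × 10^7 = 8.662 × 10^7 m.
Gravity supplies the centripetal force: G M m / r² = m v² / r, so v = √(GM/r).
v = √(6.67 × 10^-11 × 8.48 × 10^24 / 8.662 × 10^7) = √(6.530 × 10^6) = 2555 m/s.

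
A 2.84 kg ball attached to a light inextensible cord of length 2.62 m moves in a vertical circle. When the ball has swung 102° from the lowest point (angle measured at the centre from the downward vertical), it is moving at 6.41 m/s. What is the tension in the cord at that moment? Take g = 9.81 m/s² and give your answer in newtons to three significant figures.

Take the radial direction toward the centre of the circle as positive. The component of the weight along the string toward the centre is −mg cos φ (φ measured from the bottom), so Newton's second law along the string gives T − mg cos φ = m v²/r.
cos 102° = -0.2079, so T = m(v²/r + g cos φ) = 2.84 × ((6.41)²/2.62 + 9.81 × -0.2079) = 2.84 × (15.68 + (-2.040)) = 2.84 × 13.64 = 38.75 N.

38.7 N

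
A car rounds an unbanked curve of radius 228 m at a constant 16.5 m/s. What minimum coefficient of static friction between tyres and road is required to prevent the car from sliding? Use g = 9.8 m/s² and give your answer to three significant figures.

Friction provides the centripetal force: μ_s m g = m v²/r, so μ_s = v²/(g r) = (16.50)²/(9.8 × 228) = 272.2/2234 = 0.1218.

0.122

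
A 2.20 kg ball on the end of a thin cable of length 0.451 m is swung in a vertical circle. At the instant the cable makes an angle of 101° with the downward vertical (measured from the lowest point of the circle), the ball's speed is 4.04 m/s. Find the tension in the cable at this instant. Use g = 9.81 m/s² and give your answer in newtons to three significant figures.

Take the radial direction toward the centre of the circle as positive. The component of the weight along the string toward the centre is −mg cos φ (φ measured from the bottom), so Newton's second law along the string gives T − mg cos φ = m v²/r.
cos 101° = -0.1908, so T = m(v²/r + g cos φ) = 2.20 × ((4.04)²/0.451 + 9.81 × -0.1908) = 2.20 × (36.19 + (-1.872)) = 2.20 × 34.32 = 75.50 N.

75.5 N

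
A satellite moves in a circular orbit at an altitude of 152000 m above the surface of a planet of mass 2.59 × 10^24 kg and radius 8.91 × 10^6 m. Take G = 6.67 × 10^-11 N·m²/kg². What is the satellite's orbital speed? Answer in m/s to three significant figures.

Orbital radius r = R + h = 8.91 × 10^6 + 152000 = 9.062 × 10^6 m.
Gravity supplies the centripetal force: G M m / r² = m v² / r, so v = √(GM/r).
v = √(6.67 × 10^-11 × 2.59 × 10^24 / 9.062 × 10^6) = √(1.906 × 10^7) = 4366 m/s.

4370 m/s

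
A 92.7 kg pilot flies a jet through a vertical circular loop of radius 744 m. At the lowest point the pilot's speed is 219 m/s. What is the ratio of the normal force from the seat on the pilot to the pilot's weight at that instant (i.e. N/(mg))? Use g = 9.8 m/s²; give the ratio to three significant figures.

7.58

At the bottom, N − mg = mv²/r, so N = m(v²/r + g) and N/(mg) = v²/(rg) + 1 = (219)²/(744 × 9.8) + 1 = 6.578 + 1 = 7.578.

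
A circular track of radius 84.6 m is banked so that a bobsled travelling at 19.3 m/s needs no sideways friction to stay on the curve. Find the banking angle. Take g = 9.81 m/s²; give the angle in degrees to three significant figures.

24.2°

For a frictionless banked turn: horizontally N sinθ = mv²/r and vertically N cosθ = mg.
Dividing: tanθ = v²/(r g) = (19.3)²/(84.6 × 9.81) = 372.5/829.9 = 0.4488.
θ = arctan(0.4488) = 24.17°.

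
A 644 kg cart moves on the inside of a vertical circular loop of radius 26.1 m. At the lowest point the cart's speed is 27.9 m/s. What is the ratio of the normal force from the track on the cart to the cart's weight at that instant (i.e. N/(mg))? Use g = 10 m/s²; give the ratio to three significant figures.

At the bottom, N − mg = mv²/r, so N = m(v²/r + g) and N/(mg) = v²/(rg) + 1 = (27.9)²/(26.1 × 10.0) + 1 = 2.982 + 1 = 3.982.

3.98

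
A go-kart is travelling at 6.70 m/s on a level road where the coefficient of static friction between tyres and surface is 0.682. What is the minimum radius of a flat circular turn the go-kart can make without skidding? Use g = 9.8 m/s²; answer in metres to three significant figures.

At the limit, μ_s m g = m v²/r, so r_min = v²/(μ_s g) = (6.70)²/(0.682 × 9.8) = 44.89/6.684 = 6.716 m.

6.72 m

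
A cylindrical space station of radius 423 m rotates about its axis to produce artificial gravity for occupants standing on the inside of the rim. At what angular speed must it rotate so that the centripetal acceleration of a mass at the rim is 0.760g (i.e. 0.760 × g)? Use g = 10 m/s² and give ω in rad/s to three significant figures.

0.134 rad/s

Centripetal acceleration a_c = ω²r. Setting ω²r = 0.760g:
ω = √(0.760g / r) = √(0.760 × 10.0 / 423) = √0.01797 = 0.1340 rad/s.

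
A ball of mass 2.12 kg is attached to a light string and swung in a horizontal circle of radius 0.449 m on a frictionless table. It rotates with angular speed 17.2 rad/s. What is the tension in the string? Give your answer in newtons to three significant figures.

v = ωr = 17.2 × 0.449 = 7.723 m/s.
The tension is the only horizontal force, so it supplies the full centripetal force: T = m v²/r = 2.12 × (7.723)²/0.449 = 2.12 × 59.64/0.449 = 281.6 N.

282 N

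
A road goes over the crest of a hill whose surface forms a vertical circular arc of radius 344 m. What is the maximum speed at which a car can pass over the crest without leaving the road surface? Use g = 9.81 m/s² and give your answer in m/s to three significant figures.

At the crest the centre of the circle is below the car, so the net downward (centripetal) force is mg − N = mv²/r.
The car leaves the road when N → 0, giving v_max = √(g r) = √(9.81 × 344) = 58.09 m/s.

58.1 m/s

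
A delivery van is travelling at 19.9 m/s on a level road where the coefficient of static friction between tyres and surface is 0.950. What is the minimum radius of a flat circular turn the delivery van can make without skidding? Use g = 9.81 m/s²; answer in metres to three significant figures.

At the limit, μ_s m g = m v²/r, so r_min = v²/(μ_s g) = (19.9)²/(0.950 × 9.81) = 396.0/9.320 = 42.49 m.

42.5 m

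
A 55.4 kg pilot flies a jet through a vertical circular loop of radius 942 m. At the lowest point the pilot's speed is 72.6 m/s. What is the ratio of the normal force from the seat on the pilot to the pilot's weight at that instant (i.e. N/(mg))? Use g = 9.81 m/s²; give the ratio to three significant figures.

At the bottom, N − mg = mv²/r, so N = m(v²/r + g) and N/(mg) = v²/(rg) + 1 = (72.6)²/(942 × 9.81) + 1 = 0.5704 + 1 = 1.570.

1.57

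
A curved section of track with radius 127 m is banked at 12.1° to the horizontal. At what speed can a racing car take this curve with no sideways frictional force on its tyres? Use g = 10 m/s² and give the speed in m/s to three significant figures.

On a frictionless banked curve, N sinθ = mv²/r and N cosθ = mg, so tanθ = v²/(rg).
v = √(r g tanθ) = √(127 × 10.0 × tan 12.1°) = √(127 × 10.0 × 0.2144) = √272.3 = 16.50 m/s.

16.5 m/s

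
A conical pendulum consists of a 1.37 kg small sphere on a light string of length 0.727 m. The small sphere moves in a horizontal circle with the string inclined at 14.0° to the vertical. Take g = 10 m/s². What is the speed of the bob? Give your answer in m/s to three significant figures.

The radius of the circle is r = L sinθ = 0.727 × sin 14.0° = 0.1759 m.
Horizontally T sinθ = mv²/r and vertically T cosθ = mg, so tanθ = v²/(rg).
v = √(r g tanθ) = √(0.1759 × 10.0 × 0.2493) = √0.4385 = 0.6622 m/s.

0.662 m/s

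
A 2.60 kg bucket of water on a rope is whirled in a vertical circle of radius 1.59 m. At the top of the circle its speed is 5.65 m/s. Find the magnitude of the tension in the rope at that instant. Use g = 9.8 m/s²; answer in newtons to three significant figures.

At the top, both T and the weight mg point inward (toward the centre), so T + mg = mv²/r.
T = m(v²/r − g) = 2.60 × ((5.65)²/1.59 − 9.8) = 2.60 × (20.08 − 9.8) = 2.60 × 10.28 = 26.72 N.

26.7 N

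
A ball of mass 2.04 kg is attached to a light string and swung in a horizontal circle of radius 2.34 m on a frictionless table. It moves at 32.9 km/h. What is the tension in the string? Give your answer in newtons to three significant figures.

v = 32.9 km/h = 32.9/3.6 = 9.139 m/s.
The tension is the only horizontal force, so it supplies the full centripetal force: T = m v²/r = 2.04 × (9.139)²/2.34 = 2.04 × 83.52/2.34 = 72.81 N.

72.8 N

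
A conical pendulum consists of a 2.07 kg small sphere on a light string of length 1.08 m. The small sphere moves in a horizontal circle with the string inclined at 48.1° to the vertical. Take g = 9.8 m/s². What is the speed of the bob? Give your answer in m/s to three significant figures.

The radius of the circle is r = L sinθ = 1.08 × sin 48.1° = 0.8039 m.
Horizontally T sinθ = mv²/r and vertically T cosθ = mg, so tanθ = v²/(rg).
v = √(r g tanθ) = √(0.8039 × 9.8 × 1.115) = √8.780 = 2.963 m/s.

2.96 m/s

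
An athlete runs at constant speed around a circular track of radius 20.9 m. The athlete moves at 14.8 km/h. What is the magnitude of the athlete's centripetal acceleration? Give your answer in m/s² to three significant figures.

v = 14.8 km/h = 14.8/3.6 = 4.111 m/s.
a_c = v²/r = (4.111)²/20.9 = 16.90/20.9 = 0.8087 m/s².

0.809 m/s²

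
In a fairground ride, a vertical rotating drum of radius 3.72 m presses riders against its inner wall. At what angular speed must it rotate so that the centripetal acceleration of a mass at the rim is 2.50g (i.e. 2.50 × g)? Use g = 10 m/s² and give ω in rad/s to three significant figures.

2.59 rad/s

Centripetal acceleration a_c = ω²r. Setting ω²r = 2.50g:
ω = √(2.50g / r) = √(2.50 × 10.0 / 3.72) = √6.720 = 2.592 rad/s.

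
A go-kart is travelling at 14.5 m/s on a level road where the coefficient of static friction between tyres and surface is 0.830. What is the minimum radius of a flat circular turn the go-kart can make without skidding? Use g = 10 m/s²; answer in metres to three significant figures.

At the limit, μ_s m g = m v²/r, so r_min = v²/(μ_s g) = (14.5)²/(0.830 × 10.0) = 210.2/8.300 = 25.33 m.

25.3 m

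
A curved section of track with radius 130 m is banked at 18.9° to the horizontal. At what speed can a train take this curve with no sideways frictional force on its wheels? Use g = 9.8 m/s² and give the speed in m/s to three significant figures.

On a frictionless banked curve, N sinθ = mv²/r and N cosθ = mg, so tanθ = v²/(rg).
v = √(r g tanθ) = √(130 × 9.8 × tan 18.9°) = √(130 × 9.8 × 0.3424) = √436.2 = 20.89 m/s.

20.9 m/s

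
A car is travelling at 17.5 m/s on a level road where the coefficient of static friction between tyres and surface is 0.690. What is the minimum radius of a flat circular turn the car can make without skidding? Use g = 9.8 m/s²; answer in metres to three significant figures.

At the limit, μ_s m g = m v²/r, so r_min = v²/(μ_s g) = (17.5)²/(0.690 × 9.8) = 306.2/6.762 = 45.29 m.

45.3 m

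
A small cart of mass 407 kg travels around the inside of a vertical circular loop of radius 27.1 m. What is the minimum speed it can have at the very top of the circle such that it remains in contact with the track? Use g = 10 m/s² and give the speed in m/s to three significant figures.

At the highest point the centre is directly below, so both the weight and N act inward: N + mg = mv²/r.
At minimum speed N → 0, so mg = mv_min²/r ⇒ v_min = √(g r) = √(10.0 × 27.1) = 16.46 m/s.

16.5 m/s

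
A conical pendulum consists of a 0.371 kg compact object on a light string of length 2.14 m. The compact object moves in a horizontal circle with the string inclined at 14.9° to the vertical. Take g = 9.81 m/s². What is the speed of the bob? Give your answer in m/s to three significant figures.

1.20 m/s

The radius of the circle is r = L sinθ = 2.14 × sin 14.9° = 0.5503 m.
Horizontally T sinθ = mv²/r and vertically T cosθ = mg, so tanθ = v²/(rg).
v = √(r g tanθ) = √(0.5503 × 9.81 × 0.2661) = √1.436 = 1.198 m/s.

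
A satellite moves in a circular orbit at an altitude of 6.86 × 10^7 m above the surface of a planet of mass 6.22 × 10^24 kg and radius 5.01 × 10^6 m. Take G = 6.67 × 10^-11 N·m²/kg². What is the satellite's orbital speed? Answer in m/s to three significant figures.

Orbital radius r = R + h = 5.01 × 10^6 + 6.86 × 10^7 = 7.361 × 10^7 m.
Gravity supplies the centripetal force: G M m / r² = m v² / r, so v = √(GM/r).
v = √(6.67 × 10^-11 × 6.22 × 10^24 / 7.361 × 10^7) = √(5.636 × 10^6) = 2374 m/s.

2370 m/s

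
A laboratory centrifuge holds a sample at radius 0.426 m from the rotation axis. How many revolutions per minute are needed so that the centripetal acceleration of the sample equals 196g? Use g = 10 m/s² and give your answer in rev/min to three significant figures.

Require ω²r = 196g, so ω = √(196 × 10.0/0.426) = 67.83 rad/s.
In rev/min: ω × 60/(2π) = 67.83 × 60/(2π) = 647.7 rev/min.

648 rev/min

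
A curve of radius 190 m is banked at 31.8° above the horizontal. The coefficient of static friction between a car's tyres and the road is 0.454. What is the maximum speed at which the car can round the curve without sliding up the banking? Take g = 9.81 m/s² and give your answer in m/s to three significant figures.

52.8 m/s

At the maximum speed, friction acts down the slope at its limiting value f = μN. Radially (horizontal, toward centre): N sinθ + μN cosθ = mv²/r. Vertically: N cosθ − μN sinθ = mg.
Dividing: v² = r g (sinθ + μcosθ)/(cosθ − μsinθ).
sinθ + μcosθ = 0.5270 + 0.454×0.8499 = 0.9128; cosθ − μsinθ = 0.8499 − 0.454×0.5270 = 0.6107.
v² = 190 × 9.81 × 0.9128/0.6107 = 2786 m²/s², so v = 52.78 m/s.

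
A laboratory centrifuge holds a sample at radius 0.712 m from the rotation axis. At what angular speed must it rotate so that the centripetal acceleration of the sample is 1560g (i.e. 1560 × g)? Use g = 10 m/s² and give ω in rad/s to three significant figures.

Centripetal acceleration a_c = ω²r. Setting ω²r = 1560g:
ω = √(1560g / r) = √(1560 × 10.0 / 0.712) = √21910 = 148.0 rad/s.

148 rad/s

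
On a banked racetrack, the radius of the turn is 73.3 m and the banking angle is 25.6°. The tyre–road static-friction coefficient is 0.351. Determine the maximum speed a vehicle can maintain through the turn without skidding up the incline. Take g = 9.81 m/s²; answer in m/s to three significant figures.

At the maximum speed, friction acts down the slope at its limiting value f = μN. Radially (horizontal, toward centre): N sinθ + μN cosθ = mv²/r. Vertically: N cosθ − μN sinθ = mg.
Dividing: v² = r g (sinθ + μcosθ)/(cosθ − μsinθ).
sinθ + μcosθ = 0.4321 + 0.351×0.9018 = 0.7486; cosθ − μsinθ = 0.9018 − 0.351×0.4321 = 0.7502.
v² = 73.3 × 9.81 × 0.7486/0.7502 = 717.6 m²/s², so v = 26.79 m/s.

26.8 m/s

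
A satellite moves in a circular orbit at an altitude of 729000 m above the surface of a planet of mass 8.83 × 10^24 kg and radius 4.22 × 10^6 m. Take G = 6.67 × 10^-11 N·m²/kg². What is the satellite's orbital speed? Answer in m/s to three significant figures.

Orbital radius r = R + h = 4.22 × 10^6 + 729000 = 4.949 × 10^6 m.
Gravity supplies the centripetal force: G M m / r² = m v² / r, so v = √(GM/r).
v = √(6.67 × 10^-11 × 8.83 × 10^24 / 4.949 × 10^6) = √(1.190 × 10^8) = 10910 m/s.

10900 m/s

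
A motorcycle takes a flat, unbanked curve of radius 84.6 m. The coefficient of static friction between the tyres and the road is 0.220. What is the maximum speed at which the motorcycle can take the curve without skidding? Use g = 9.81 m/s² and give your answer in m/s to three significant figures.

13.5 m/s

On a flat curve, static friction is the only horizontal force, so it must supply the full centripetal force: μ_s m g = m v²/r.
Mass cancels: v_max = √(μ_s g r) = √(0.220 × 9.81 × 84.6) = √182.6 = 13.51 m/s.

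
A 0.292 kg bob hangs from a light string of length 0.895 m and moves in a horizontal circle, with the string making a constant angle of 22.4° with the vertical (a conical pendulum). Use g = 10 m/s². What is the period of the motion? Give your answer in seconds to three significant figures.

r = L sinθ = 0.3411 m. From T sinθ = mω²r and T cosθ = mg: tanθ = ω²r/g, so ω² = g tanθ / r = g/(L cosθ).
ω = √(g/(L cosθ)) = √(10.0/(0.895 × 0.9245)) = √12.09 = 3.476 rad/s.
Period = 2π/ω = 1.807 s.

1.81 s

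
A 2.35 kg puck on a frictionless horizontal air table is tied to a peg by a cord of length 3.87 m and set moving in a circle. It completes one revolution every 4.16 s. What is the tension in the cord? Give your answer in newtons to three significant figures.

20.7 N

v = 2πr/T = 2π × 3.87/4.16 = 5.845 m/s.
The tension is the only horizontal force, so it supplies the full centripetal force: T = m v²/r = 2.35 × (5.845)²/3.87 = 2.35 × 34.17/3.87 = 20.75 N.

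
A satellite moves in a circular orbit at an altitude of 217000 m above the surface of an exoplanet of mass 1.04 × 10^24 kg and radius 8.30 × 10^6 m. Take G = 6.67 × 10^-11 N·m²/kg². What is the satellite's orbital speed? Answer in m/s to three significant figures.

Orbital radius r = R + h = 8.30 × 10^6 + 217000 = 8.517 × 10^6 m.
Gravity supplies the centripetal force: G M m / r² = m v² / r, so v = √(GM/r).
v = √(6.67 × 10^-11 × 1.04 × 10^24 / 8.517 × 10^6) = √(8.145 × 10^6) = 2854 m/s.

2850 m/s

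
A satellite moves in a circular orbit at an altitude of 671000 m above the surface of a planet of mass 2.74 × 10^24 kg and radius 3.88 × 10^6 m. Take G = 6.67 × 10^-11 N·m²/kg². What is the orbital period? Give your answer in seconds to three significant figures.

4510 s

r = R + h = 3.88 × 10^6 + 671000 = 4.551 × 10^6 m. Gravity provides the centripetal force: G M m / r² = m v² / r ⇒ v = √(GM/r) = 6337 m/s.
T = 2πr/v = 2π × 4.551 × 10^6 / 6337 = 4512 s.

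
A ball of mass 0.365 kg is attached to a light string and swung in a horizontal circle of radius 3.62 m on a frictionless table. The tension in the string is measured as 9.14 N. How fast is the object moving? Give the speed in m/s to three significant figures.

T = m v²/r ⇒ v = √(T r / m) = √(9.14 × 3.62 / 0.365) = √90.65 = 9.521 m/s.

9.52 m/s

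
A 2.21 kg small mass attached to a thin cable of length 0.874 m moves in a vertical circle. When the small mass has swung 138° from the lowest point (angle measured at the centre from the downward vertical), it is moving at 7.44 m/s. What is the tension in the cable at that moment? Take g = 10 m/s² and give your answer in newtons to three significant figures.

Take the radial direction toward the centre of the circle as positive. The component of the weight along the string toward the centre is −mg cos φ (φ measured from the bottom), so Newton's second law along the string gives T − mg cos φ = m v²/r.
cos 138° = -0.7431, so T = m(v²/r + g cos φ) = 2.21 × ((7.44)²/0.874 + 10.0 × -0.7431) = 2.21 × (63.33 + (-7.431)) = 2.21 × 55.90 = 123.5 N.

124 N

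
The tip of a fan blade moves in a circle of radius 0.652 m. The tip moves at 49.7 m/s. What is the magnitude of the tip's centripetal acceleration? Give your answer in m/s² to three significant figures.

3790 m/s²

a_c = v²/r = (49.70)²/0.652 = 2470/0.652 = 3788 m/s².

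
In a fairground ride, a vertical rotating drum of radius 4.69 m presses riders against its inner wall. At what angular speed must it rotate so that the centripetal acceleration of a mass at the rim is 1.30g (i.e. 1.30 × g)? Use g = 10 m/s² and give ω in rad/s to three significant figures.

Centripetal acceleration a_c = ω²r. Setting ω²r = 1.30g:
ω = √(1.30g / r) = √(1.30 × 10.0 / 4.69) = √2.772 = 1.665 rad/s.

1.66 rad/s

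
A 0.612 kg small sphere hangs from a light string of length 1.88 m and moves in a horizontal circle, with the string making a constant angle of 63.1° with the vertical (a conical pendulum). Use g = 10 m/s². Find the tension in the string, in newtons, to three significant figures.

Vertically the bob has no acceleration, so T cosθ = mg.
T = mg/cosθ = 0.612 × 10.0 / cos 63.1° = 6.120/0.4524 = 13.53 N.

13.5 N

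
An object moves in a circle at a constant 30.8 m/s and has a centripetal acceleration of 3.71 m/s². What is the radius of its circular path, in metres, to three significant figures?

256 m

a_c = v²/r ⇒ r = v²/a_c = (30.8)²/3.71 = 948.6/3.71 = 255.7 m.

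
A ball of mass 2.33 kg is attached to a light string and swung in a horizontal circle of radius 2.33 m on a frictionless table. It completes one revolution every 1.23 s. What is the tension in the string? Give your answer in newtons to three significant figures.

142 N

v = 2πr/T = 2π × 2.33/1.23 = 11.90 m/s.
The tension is the only horizontal force, so it supplies the full centripetal force: T = m v²/r = 2.33 × (11.90)²/2.33 = 2.33 × 141.7/2.33 = 141.7 N.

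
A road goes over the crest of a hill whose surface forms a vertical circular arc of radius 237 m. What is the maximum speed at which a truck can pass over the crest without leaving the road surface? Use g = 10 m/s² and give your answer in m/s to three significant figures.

48.7 m/s

At the crest the centre of the circle is below the truck, so the net downward (centripetal) force is mg − N = mv²/r.
The truck leaves the road when N → 0, giving v_max = √(g r) = √(10.0 × 237) = 48.68 m/s.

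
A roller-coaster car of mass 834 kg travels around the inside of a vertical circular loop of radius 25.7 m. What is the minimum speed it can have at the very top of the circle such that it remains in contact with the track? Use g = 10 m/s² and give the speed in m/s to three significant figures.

At the top, both weight mg and N point toward the centre: N + mg = mv²/r.
At minimum speed N → 0, so mg = mv_min²/r ⇒ v_min = √(g r) = √(10.0 × 25.7) = 16.03 m/s.

16.0 m/s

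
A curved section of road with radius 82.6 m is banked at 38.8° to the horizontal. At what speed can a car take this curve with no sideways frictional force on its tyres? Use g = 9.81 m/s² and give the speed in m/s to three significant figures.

On a frictionless banked curve, N sinθ = mv²/r and N cosθ = mg, so tanθ = v²/(rg).
v = √(r g tanθ) = √(82.6 × 9.81 × tan 38.8°) = √(82.6 × 9.81 × 0.8040) = √651.5 = 25.52 m/s.

25.5 m/s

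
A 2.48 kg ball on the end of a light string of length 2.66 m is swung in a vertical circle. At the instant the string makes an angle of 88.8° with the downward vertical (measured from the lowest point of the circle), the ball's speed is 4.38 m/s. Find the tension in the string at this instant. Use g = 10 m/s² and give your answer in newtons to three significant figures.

18.4 N

Take the radial direction toward the centre of the circle as positive. The component of the weight along the string toward the centre is −mg cos φ (φ measured from the bottom), so Newton's second law along the string gives T − mg cos φ = m v²/r.
cos 88.8° = 0.02094, so T = m(v²/r + g cos φ) = 2.48 × ((4.38)²/2.66 + 10.0 × 0.02094) = 2.48 × (7.212 + (0.2094)) = 2.48 × 7.422 = 18.41 N.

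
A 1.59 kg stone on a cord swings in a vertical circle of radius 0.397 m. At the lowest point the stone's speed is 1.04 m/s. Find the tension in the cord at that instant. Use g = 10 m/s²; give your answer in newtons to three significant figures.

20.2 N

At the lowest point, T points up (toward the centre) and the weight mg points down (away from the centre), so the net inward force is T − mg = mv²/r.
T = m(v²/r + g) = 1.59 × ((1.04)²/0.397 + 10.0) = 1.59 × (2.724 + 10.0) = 1.59 × 12.72 = 20.23 N.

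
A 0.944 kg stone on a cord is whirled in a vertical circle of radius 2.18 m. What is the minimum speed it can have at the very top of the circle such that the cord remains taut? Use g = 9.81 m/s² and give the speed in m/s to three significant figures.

At the highest point the centre is directly below, so both the weight and T act inward: T + mg = mv²/r.
At minimum speed T → 0, so mg = mv_min²/r ⇒ v_min = √(g r) = √(9.81 × 2.18) = 4.624 m/s.

4.62 m/s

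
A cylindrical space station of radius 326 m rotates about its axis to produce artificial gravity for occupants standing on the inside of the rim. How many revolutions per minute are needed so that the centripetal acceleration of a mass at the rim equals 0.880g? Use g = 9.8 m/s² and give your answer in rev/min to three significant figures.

1.55 rev/min

Require ω²r = 0.880g, so ω = √(0.880 × 9.8/326) = 0.1626 rad/s.
In rev/min: ω × 60/(2π) = 0.1626 × 60/(2π) = 1.553 rev/min.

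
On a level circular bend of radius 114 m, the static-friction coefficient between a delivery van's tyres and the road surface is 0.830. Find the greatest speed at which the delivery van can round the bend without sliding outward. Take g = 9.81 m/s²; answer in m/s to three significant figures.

30.5 m/s

Friction provides the centripetal force on a flat curve. At maximum speed it is at its limiting value: μ_s m g = m v²/r.
Mass cancels: v_max = √(μ_s g r) = √(0.830 × 9.81 × 114) = √928.2 = 30.47 m/s.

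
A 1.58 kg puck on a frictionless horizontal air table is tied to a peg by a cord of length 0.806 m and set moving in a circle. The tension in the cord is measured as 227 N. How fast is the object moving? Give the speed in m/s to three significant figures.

10.8 m/s

T = m v²/r ⇒ v = √(T r / m) = √(227 × 0.806 / 1.58) = √115.8 = 10.76 m/s.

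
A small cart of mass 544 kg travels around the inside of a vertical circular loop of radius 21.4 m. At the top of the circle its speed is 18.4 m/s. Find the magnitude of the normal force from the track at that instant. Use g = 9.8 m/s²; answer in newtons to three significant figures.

At the top, both N and the weight mg point inward (toward the centre), so N + mg = mv²/r.
N = m(v²/r − g) = 544 × ((18.4)²/21.4 − 9.8) = 544 × (15.82 − 9.8) = 544 × 6.021 = 3275 N.

3280 N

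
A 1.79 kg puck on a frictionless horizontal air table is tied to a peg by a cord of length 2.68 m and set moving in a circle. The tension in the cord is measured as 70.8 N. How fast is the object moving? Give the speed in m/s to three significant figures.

10.3 m/s

T = m v²/r ⇒ v = √(T r / m) = √(70.8 × 2.68 / 1.79) = √106.0 = 10.30 m/s.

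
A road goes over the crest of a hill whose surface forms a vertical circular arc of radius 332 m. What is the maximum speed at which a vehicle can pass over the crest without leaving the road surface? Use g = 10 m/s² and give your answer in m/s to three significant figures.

57.6 m/s

At the crest the centre of the circle is below the vehicle, so the net downward (centripetal) force is mg − N = mv²/r.
The vehicle leaves the road when N → 0, giving v_max = √(g r) = √(10.0 × 332) = 57.62 m/s.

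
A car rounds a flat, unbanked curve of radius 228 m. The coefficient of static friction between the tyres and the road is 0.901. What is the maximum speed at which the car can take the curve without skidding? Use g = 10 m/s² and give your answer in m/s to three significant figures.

45.3 m/s

The only inward force on a level bend is static friction, so at the limit f_s = μ_s N = μ_s m g = m v²/r.
Mass cancels: v_max = √(μ_s g r) = √(0.901 × 10.0 × 228) = √2054 = 45.32 m/s.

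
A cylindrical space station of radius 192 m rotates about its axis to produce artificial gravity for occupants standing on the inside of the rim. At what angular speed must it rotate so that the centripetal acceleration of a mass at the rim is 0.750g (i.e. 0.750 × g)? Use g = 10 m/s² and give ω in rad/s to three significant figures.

Centripetal acceleration a_c = ω²r. Setting ω²r = 0.750g:
ω = √(0.750g / r) = √(0.750 × 10.0 / 192) = √0.03906 = 0.1976 rad/s.

0.198 rad/s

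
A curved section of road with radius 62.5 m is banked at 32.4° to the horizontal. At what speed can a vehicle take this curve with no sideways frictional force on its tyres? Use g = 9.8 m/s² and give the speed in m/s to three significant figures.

19.7 m/s

On a frictionless banked curve, N sinθ = mv²/r and N cosθ = mg, so tanθ = v²/(rg).
v = √(r g tanθ) = √(62.5 × 9.8 × tan 32.4°) = √(62.5 × 9.8 × 0.6346) = √388.7 = 19.72 m/s.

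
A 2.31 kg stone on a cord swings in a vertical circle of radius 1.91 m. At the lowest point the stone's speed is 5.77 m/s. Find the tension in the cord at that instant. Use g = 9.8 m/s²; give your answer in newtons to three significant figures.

62.9 N

At the lowest point, T points up (toward the centre) and the weight mg points down (away from the centre), so the net inward force is T − mg = mv²/r.
T = m(v²/r + g) = 2.31 × ((5.77)²/1.91 + 9.8) = 2.31 × (17.43 + 9.8) = 2.31 × 27.23 = 62.90 N.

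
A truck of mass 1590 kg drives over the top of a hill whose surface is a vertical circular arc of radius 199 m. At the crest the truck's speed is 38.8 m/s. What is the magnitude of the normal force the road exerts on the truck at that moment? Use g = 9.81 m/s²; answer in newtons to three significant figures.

3570 N

At the crest the centripetal acceleration points downward (toward the centre of the arc), so mg − N = mv²/r.
N = m(g − v²/r) = 1590 × (9.81 − (38.8)²/199) = 1590 × (9.81 − 7.565) = 1590 × 2.245 = 3570 N.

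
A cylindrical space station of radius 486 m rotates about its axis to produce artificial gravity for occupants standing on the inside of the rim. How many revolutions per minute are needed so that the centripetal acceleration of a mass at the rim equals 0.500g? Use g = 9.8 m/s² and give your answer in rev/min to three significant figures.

Require ω²r = 0.500g, so ω = √(0.500 × 9.8/486) = 0.1004 rad/s.
In rev/min: ω × 60/(2π) = 0.1004 × 60/(2π) = 0.9589 rev/min.

0.959 rev/min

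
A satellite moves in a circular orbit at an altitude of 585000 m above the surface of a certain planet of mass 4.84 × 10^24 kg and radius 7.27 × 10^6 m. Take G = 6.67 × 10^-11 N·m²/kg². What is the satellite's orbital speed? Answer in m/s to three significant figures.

Orbital radius r = R + h = 7.27 × 10^6 + 585000 = 7.855 × 10^6 m.
Gravity supplies the centripetal force: G M m / r² = m v² / r, so v = √(GM/r).
v = √(6.67 × 10^-11 × 4.84 × 10^24 / 7.855 × 10^6) = √(4.110 × 10^7) = 6411 m/s.

6410 m/s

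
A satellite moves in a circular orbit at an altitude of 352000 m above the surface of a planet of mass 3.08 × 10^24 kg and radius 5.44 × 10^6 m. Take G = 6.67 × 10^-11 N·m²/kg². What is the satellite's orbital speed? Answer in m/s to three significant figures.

5960 m/s

Orbital radius r = R + h = 5.44 × 10^6 + 352000 = 5.792 × 10^6 m.
Gravity supplies the centripetal force: G M m / r² = m v² / r, so v = √(GM/r).
v = √(6.67 × 10^-11 × 3.08 × 10^24 / 5.792 × 10^6) = √(3.547 × 10^7) = 5956 m/s.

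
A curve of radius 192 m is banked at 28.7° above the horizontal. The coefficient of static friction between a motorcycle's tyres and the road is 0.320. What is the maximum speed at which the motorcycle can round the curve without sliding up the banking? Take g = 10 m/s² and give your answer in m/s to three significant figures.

At the maximum speed, friction acts down the slope at its limiting value f = μN. Radially (horizontal, toward centre): N sinθ + μN cosθ = mv²/r. Vertically: N cosθ − μN sinθ = mg.
Dividing: v² = r g (sinθ + μcosθ)/(cosθ − μsinθ).
sinθ + μcosθ = 0.4802 + 0.320×0.8771 = 0.7609; cosθ − μsinθ = 0.8771 − 0.320×0.4802 = 0.7235.
v² = 192 × 10.0 × 0.7609/0.7235 = 2019 m²/s², so v = 44.94 m/s.

44.9 m/s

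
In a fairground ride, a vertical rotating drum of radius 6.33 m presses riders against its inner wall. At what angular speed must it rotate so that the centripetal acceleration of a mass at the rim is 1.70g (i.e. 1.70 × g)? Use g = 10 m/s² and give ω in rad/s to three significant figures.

1.64 rad/s

Centripetal acceleration a_c = ω²r. Setting ω²r = 1.70g:
ω = √(1.70g / r) = √(1.70 × 10.0 / 6.33) = √2.686 = 1.639 rad/s.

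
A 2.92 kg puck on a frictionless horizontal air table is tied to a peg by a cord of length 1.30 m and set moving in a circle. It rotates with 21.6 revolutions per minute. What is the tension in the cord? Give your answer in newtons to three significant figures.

ω = 21.6 rev/min × 2π/60 = 2.262 rad/s, so v = ωr = 2.262 × 1.30 = 2.941 m/s.
The tension is the only horizontal force, so it supplies the full centripetal force: T = m v²/r = 2.92 × (2.941)²/1.30 = 2.92 × 8.647/1.30 = 19.42 N.

19.4 N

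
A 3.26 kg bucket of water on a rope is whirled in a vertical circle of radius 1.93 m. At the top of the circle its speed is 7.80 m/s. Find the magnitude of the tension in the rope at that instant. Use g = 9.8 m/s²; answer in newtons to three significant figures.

At the top, both T and the weight mg point inward (toward the centre), so T + mg = mv²/r.
T = m(v²/r − g) = 3.26 × ((7.80)²/1.93 − 9.8) = 3.26 × (31.52 − 9.8) = 3.26 × 21.72 = 70.82 N.

70.8 N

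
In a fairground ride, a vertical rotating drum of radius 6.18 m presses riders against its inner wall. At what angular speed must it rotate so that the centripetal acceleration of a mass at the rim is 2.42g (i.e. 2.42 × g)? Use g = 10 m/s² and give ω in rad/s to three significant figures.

Centripetal acceleration a_c = ω²r. Setting ω²r = 2.42g:
ω = √(2.42g / r) = √(2.42 × 10.0 / 6.18) = √3.916 = 1.979 rad/s.

1.98 rad/s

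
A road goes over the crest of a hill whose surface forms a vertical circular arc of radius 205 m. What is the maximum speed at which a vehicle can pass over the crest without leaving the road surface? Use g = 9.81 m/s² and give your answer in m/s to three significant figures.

44.8 m/s

At the crest the centre of the circle is below the vehicle, so the net downward (centripetal) force is mg − N = mv²/r.
The vehicle leaves the road when N → 0, giving v_max = √(g r) = √(9.81 × 205) = 44.84 m/s.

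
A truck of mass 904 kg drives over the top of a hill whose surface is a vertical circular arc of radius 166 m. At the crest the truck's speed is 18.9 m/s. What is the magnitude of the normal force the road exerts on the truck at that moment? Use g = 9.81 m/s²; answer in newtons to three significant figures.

At the crest the centripetal acceleration points downward (toward the centre of the arc), so mg − N = mv²/r.
N = m(g − v²/r) = 904 × (9.81 − (18.9)²/166) = 904 × (9.81 − 2.152) = 904 × 7.658 = 6923 N.

6920 N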